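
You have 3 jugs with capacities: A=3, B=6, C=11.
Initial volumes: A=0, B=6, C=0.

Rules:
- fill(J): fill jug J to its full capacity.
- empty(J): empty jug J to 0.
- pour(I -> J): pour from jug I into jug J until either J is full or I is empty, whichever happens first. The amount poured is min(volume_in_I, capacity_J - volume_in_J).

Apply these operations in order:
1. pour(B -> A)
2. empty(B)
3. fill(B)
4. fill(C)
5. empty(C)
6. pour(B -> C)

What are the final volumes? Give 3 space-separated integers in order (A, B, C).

Answer: 3 0 6

Derivation:
Step 1: pour(B -> A) -> (A=3 B=3 C=0)
Step 2: empty(B) -> (A=3 B=0 C=0)
Step 3: fill(B) -> (A=3 B=6 C=0)
Step 4: fill(C) -> (A=3 B=6 C=11)
Step 5: empty(C) -> (A=3 B=6 C=0)
Step 6: pour(B -> C) -> (A=3 B=0 C=6)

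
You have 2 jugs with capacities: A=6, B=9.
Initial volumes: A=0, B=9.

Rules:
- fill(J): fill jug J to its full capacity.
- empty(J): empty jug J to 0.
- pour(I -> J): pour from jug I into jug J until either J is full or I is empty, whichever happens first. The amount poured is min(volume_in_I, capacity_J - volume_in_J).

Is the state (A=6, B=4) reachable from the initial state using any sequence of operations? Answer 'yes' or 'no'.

BFS explored all 10 reachable states.
Reachable set includes: (0,0), (0,3), (0,6), (0,9), (3,0), (3,9), (6,0), (6,3), (6,6), (6,9)
Target (A=6, B=4) not in reachable set → no.

Answer: no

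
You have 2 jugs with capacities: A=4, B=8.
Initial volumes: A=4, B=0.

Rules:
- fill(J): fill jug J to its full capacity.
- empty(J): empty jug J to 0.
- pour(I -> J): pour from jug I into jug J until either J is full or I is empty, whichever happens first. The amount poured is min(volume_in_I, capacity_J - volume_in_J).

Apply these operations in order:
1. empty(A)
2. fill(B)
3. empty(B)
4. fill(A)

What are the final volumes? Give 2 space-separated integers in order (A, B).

Answer: 4 0

Derivation:
Step 1: empty(A) -> (A=0 B=0)
Step 2: fill(B) -> (A=0 B=8)
Step 3: empty(B) -> (A=0 B=0)
Step 4: fill(A) -> (A=4 B=0)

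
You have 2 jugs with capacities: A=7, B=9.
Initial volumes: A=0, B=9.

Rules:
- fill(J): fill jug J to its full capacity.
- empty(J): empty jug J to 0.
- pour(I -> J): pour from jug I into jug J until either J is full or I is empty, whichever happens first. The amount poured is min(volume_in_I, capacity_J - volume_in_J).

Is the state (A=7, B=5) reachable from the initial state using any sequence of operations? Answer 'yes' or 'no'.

BFS from (A=0, B=9):
  1. fill(A) -> (A=7 B=9)
  2. empty(B) -> (A=7 B=0)
  3. pour(A -> B) -> (A=0 B=7)
  4. fill(A) -> (A=7 B=7)
  5. pour(A -> B) -> (A=5 B=9)
  6. empty(B) -> (A=5 B=0)
  7. pour(A -> B) -> (A=0 B=5)
  8. fill(A) -> (A=7 B=5)
Target reached → yes.

Answer: yes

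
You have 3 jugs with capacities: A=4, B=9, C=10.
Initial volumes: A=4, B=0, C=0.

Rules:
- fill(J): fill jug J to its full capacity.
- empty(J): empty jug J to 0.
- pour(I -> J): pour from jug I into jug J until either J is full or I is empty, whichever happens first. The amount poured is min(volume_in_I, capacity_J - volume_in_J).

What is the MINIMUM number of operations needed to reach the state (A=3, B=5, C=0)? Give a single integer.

BFS from (A=4, B=0, C=0). One shortest path:
  1. empty(A) -> (A=0 B=0 C=0)
  2. fill(B) -> (A=0 B=9 C=0)
  3. pour(B -> C) -> (A=0 B=0 C=9)
  4. fill(B) -> (A=0 B=9 C=9)
  5. pour(B -> A) -> (A=4 B=5 C=9)
  6. pour(A -> C) -> (A=3 B=5 C=10)
  7. empty(C) -> (A=3 B=5 C=0)
Reached target in 7 moves.

Answer: 7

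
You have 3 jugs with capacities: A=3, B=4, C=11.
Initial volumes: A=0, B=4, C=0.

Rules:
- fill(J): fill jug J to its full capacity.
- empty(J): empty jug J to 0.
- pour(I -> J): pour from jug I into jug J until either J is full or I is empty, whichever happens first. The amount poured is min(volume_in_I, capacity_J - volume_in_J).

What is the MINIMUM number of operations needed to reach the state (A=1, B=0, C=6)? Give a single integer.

Answer: 5

Derivation:
BFS from (A=0, B=4, C=0). One shortest path:
  1. fill(A) -> (A=3 B=4 C=0)
  2. pour(A -> C) -> (A=0 B=4 C=3)
  3. pour(B -> A) -> (A=3 B=1 C=3)
  4. pour(A -> C) -> (A=0 B=1 C=6)
  5. pour(B -> A) -> (A=1 B=0 C=6)
Reached target in 5 moves.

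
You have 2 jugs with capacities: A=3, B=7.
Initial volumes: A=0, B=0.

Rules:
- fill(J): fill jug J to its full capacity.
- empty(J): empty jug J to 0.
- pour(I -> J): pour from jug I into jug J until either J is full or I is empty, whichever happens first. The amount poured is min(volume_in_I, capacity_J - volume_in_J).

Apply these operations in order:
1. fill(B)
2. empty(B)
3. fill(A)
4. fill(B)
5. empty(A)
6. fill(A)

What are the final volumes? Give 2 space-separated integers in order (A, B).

Answer: 3 7

Derivation:
Step 1: fill(B) -> (A=0 B=7)
Step 2: empty(B) -> (A=0 B=0)
Step 3: fill(A) -> (A=3 B=0)
Step 4: fill(B) -> (A=3 B=7)
Step 5: empty(A) -> (A=0 B=7)
Step 6: fill(A) -> (A=3 B=7)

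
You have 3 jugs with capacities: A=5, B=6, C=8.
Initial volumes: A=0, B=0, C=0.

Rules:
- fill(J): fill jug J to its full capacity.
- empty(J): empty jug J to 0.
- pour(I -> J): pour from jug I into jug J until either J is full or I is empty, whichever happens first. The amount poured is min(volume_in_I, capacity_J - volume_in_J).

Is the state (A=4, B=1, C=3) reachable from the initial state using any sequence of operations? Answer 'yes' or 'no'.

Answer: no

Derivation:
BFS explored all 238 reachable states.
Reachable set includes: (0,0,0), (0,0,1), (0,0,2), (0,0,3), (0,0,4), (0,0,5), (0,0,6), (0,0,7), (0,0,8), (0,1,0), (0,1,1), (0,1,2) ...
Target (A=4, B=1, C=3) not in reachable set → no.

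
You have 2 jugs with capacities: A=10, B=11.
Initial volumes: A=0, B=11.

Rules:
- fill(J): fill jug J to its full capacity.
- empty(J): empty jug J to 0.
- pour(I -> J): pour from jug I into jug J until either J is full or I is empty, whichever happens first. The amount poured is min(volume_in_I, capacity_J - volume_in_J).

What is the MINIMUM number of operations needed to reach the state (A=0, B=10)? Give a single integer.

BFS from (A=0, B=11). One shortest path:
  1. fill(A) -> (A=10 B=11)
  2. empty(B) -> (A=10 B=0)
  3. pour(A -> B) -> (A=0 B=10)
Reached target in 3 moves.

Answer: 3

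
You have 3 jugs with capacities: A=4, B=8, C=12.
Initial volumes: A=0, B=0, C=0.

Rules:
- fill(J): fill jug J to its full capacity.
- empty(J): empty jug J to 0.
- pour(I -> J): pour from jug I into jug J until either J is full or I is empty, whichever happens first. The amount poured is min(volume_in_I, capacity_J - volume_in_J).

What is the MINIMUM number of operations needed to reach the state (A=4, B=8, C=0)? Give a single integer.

BFS from (A=0, B=0, C=0). One shortest path:
  1. fill(A) -> (A=4 B=0 C=0)
  2. fill(B) -> (A=4 B=8 C=0)
Reached target in 2 moves.

Answer: 2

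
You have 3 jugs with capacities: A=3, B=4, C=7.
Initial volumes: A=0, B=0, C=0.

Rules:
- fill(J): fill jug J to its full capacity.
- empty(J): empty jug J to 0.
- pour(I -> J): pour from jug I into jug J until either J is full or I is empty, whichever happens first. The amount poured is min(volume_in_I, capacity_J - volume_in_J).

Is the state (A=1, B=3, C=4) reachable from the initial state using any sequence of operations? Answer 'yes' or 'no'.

BFS explored all 124 reachable states.
Reachable set includes: (0,0,0), (0,0,1), (0,0,2), (0,0,3), (0,0,4), (0,0,5), (0,0,6), (0,0,7), (0,1,0), (0,1,1), (0,1,2), (0,1,3) ...
Target (A=1, B=3, C=4) not in reachable set → no.

Answer: no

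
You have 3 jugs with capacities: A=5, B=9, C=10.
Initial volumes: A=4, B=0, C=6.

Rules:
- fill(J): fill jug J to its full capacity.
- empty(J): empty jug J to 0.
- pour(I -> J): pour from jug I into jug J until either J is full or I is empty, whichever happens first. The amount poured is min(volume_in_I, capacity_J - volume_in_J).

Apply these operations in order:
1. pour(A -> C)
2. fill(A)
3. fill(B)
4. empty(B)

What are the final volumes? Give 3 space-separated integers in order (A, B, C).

Answer: 5 0 10

Derivation:
Step 1: pour(A -> C) -> (A=0 B=0 C=10)
Step 2: fill(A) -> (A=5 B=0 C=10)
Step 3: fill(B) -> (A=5 B=9 C=10)
Step 4: empty(B) -> (A=5 B=0 C=10)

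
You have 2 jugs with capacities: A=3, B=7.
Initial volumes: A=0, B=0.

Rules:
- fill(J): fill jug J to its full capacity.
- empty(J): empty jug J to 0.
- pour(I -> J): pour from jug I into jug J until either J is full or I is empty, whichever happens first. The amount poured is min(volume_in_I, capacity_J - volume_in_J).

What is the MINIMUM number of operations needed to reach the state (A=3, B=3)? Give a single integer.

BFS from (A=0, B=0). One shortest path:
  1. fill(A) -> (A=3 B=0)
  2. pour(A -> B) -> (A=0 B=3)
  3. fill(A) -> (A=3 B=3)
Reached target in 3 moves.

Answer: 3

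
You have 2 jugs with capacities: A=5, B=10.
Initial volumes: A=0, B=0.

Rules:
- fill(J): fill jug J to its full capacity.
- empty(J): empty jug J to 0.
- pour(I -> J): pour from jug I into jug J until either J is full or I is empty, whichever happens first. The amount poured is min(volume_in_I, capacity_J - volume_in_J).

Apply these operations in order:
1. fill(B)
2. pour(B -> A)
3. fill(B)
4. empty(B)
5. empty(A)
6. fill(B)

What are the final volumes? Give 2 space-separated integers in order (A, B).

Step 1: fill(B) -> (A=0 B=10)
Step 2: pour(B -> A) -> (A=5 B=5)
Step 3: fill(B) -> (A=5 B=10)
Step 4: empty(B) -> (A=5 B=0)
Step 5: empty(A) -> (A=0 B=0)
Step 6: fill(B) -> (A=0 B=10)

Answer: 0 10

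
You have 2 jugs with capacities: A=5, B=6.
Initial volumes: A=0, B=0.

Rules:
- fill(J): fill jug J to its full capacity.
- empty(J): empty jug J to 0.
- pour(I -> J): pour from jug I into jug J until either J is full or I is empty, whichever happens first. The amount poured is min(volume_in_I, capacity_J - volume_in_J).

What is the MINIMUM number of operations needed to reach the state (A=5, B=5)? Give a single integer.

BFS from (A=0, B=0). One shortest path:
  1. fill(A) -> (A=5 B=0)
  2. pour(A -> B) -> (A=0 B=5)
  3. fill(A) -> (A=5 B=5)
Reached target in 3 moves.

Answer: 3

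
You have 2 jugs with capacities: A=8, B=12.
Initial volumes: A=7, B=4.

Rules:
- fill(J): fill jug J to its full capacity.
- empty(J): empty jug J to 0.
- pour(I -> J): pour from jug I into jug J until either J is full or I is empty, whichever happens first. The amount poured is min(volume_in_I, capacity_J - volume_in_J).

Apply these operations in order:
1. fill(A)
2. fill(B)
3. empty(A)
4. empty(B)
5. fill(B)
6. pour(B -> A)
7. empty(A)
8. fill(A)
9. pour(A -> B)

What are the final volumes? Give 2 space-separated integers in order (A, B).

Answer: 0 12

Derivation:
Step 1: fill(A) -> (A=8 B=4)
Step 2: fill(B) -> (A=8 B=12)
Step 3: empty(A) -> (A=0 B=12)
Step 4: empty(B) -> (A=0 B=0)
Step 5: fill(B) -> (A=0 B=12)
Step 6: pour(B -> A) -> (A=8 B=4)
Step 7: empty(A) -> (A=0 B=4)
Step 8: fill(A) -> (A=8 B=4)
Step 9: pour(A -> B) -> (A=0 B=12)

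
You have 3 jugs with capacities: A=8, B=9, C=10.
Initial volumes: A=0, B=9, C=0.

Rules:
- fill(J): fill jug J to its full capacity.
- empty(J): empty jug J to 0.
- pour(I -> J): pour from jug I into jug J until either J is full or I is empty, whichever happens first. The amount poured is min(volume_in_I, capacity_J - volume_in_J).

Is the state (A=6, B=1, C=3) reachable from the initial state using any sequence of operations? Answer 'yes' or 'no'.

BFS explored all 486 reachable states.
Reachable set includes: (0,0,0), (0,0,1), (0,0,2), (0,0,3), (0,0,4), (0,0,5), (0,0,6), (0,0,7), (0,0,8), (0,0,9), (0,0,10), (0,1,0) ...
Target (A=6, B=1, C=3) not in reachable set → no.

Answer: no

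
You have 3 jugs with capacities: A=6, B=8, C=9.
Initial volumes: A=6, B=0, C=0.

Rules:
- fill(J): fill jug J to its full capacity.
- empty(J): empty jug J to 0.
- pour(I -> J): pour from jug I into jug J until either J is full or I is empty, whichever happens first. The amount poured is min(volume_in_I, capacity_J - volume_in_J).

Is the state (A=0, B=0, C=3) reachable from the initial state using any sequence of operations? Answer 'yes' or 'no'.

BFS from (A=6, B=0, C=0):
  1. empty(A) -> (A=0 B=0 C=0)
  2. fill(C) -> (A=0 B=0 C=9)
  3. pour(C -> A) -> (A=6 B=0 C=3)
  4. empty(A) -> (A=0 B=0 C=3)
Target reached → yes.

Answer: yes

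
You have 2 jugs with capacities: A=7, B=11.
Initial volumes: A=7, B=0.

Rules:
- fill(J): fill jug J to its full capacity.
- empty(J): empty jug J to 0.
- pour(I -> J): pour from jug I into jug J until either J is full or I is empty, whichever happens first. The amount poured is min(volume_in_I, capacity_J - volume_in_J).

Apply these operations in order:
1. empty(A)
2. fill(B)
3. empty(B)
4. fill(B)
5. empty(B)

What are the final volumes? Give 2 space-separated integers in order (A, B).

Step 1: empty(A) -> (A=0 B=0)
Step 2: fill(B) -> (A=0 B=11)
Step 3: empty(B) -> (A=0 B=0)
Step 4: fill(B) -> (A=0 B=11)
Step 5: empty(B) -> (A=0 B=0)

Answer: 0 0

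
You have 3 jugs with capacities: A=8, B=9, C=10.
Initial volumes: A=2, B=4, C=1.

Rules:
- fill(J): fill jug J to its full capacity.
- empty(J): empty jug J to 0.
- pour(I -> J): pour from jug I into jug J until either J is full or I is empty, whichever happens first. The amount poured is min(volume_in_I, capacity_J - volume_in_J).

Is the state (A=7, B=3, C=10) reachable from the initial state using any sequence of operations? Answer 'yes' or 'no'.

Answer: yes

Derivation:
BFS from (A=2, B=4, C=1):
  1. fill(B) -> (A=2 B=9 C=1)
  2. pour(B -> A) -> (A=8 B=3 C=1)
  3. pour(A -> C) -> (A=0 B=3 C=9)
  4. fill(A) -> (A=8 B=3 C=9)
  5. pour(A -> C) -> (A=7 B=3 C=10)
Target reached → yes.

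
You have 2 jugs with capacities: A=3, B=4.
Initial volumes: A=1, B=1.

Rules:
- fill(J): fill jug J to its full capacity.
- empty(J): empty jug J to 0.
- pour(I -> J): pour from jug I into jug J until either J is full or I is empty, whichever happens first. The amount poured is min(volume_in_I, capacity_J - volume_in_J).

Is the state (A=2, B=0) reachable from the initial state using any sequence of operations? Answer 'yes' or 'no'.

BFS from (A=1, B=1):
  1. pour(B -> A) -> (A=2 B=0)
Target reached → yes.

Answer: yes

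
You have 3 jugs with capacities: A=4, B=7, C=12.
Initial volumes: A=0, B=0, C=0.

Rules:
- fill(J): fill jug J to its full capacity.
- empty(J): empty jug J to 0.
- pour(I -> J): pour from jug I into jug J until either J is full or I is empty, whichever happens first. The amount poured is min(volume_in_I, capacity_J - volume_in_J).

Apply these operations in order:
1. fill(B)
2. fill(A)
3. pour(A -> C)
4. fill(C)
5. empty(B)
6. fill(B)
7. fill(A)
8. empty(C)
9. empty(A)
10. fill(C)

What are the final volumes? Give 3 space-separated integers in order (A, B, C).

Step 1: fill(B) -> (A=0 B=7 C=0)
Step 2: fill(A) -> (A=4 B=7 C=0)
Step 3: pour(A -> C) -> (A=0 B=7 C=4)
Step 4: fill(C) -> (A=0 B=7 C=12)
Step 5: empty(B) -> (A=0 B=0 C=12)
Step 6: fill(B) -> (A=0 B=7 C=12)
Step 7: fill(A) -> (A=4 B=7 C=12)
Step 8: empty(C) -> (A=4 B=7 C=0)
Step 9: empty(A) -> (A=0 B=7 C=0)
Step 10: fill(C) -> (A=0 B=7 C=12)

Answer: 0 7 12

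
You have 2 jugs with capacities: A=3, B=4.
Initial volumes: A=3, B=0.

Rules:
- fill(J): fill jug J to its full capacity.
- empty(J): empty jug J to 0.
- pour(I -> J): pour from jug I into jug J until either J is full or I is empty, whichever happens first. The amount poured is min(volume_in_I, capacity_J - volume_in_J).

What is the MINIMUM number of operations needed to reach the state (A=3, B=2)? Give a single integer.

BFS from (A=3, B=0). One shortest path:
  1. pour(A -> B) -> (A=0 B=3)
  2. fill(A) -> (A=3 B=3)
  3. pour(A -> B) -> (A=2 B=4)
  4. empty(B) -> (A=2 B=0)
  5. pour(A -> B) -> (A=0 B=2)
  6. fill(A) -> (A=3 B=2)
Reached target in 6 moves.

Answer: 6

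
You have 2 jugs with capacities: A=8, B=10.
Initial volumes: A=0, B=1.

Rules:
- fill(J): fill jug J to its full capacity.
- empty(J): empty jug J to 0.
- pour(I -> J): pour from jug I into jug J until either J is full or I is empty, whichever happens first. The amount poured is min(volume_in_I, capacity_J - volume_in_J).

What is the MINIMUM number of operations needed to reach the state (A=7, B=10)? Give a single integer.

Answer: 4

Derivation:
BFS from (A=0, B=1). One shortest path:
  1. fill(A) -> (A=8 B=1)
  2. pour(A -> B) -> (A=0 B=9)
  3. fill(A) -> (A=8 B=9)
  4. pour(A -> B) -> (A=7 B=10)
Reached target in 4 moves.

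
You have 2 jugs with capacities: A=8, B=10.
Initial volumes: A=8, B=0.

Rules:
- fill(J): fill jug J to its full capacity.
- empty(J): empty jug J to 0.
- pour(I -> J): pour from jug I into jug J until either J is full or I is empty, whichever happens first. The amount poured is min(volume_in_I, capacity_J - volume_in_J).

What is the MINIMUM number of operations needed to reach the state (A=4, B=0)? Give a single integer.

BFS from (A=8, B=0). One shortest path:
  1. pour(A -> B) -> (A=0 B=8)
  2. fill(A) -> (A=8 B=8)
  3. pour(A -> B) -> (A=6 B=10)
  4. empty(B) -> (A=6 B=0)
  5. pour(A -> B) -> (A=0 B=6)
  6. fill(A) -> (A=8 B=6)
  7. pour(A -> B) -> (A=4 B=10)
  8. empty(B) -> (A=4 B=0)
Reached target in 8 moves.

Answer: 8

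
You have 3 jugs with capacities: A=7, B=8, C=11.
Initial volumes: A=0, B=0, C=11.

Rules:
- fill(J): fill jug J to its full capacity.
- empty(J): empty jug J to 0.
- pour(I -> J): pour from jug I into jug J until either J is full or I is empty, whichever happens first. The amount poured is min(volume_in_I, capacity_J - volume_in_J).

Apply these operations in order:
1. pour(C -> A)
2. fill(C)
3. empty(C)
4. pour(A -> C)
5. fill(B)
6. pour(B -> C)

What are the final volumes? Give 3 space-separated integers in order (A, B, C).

Answer: 0 4 11

Derivation:
Step 1: pour(C -> A) -> (A=7 B=0 C=4)
Step 2: fill(C) -> (A=7 B=0 C=11)
Step 3: empty(C) -> (A=7 B=0 C=0)
Step 4: pour(A -> C) -> (A=0 B=0 C=7)
Step 5: fill(B) -> (A=0 B=8 C=7)
Step 6: pour(B -> C) -> (A=0 B=4 C=11)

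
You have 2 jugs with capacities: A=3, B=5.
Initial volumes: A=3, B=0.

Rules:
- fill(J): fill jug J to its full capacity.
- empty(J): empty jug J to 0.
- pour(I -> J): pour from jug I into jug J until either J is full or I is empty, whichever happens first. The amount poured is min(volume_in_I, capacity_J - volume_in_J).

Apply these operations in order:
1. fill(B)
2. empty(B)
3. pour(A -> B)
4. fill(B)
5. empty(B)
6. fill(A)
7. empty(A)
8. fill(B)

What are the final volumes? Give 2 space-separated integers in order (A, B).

Step 1: fill(B) -> (A=3 B=5)
Step 2: empty(B) -> (A=3 B=0)
Step 3: pour(A -> B) -> (A=0 B=3)
Step 4: fill(B) -> (A=0 B=5)
Step 5: empty(B) -> (A=0 B=0)
Step 6: fill(A) -> (A=3 B=0)
Step 7: empty(A) -> (A=0 B=0)
Step 8: fill(B) -> (A=0 B=5)

Answer: 0 5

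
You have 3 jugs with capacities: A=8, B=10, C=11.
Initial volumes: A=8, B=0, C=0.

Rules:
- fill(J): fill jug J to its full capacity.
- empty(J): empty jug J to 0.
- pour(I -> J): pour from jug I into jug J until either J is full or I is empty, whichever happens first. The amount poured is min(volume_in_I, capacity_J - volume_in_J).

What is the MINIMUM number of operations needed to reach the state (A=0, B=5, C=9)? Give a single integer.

BFS from (A=8, B=0, C=0). One shortest path:
  1. pour(A -> B) -> (A=0 B=8 C=0)
  2. fill(A) -> (A=8 B=8 C=0)
  3. pour(A -> C) -> (A=0 B=8 C=8)
  4. fill(A) -> (A=8 B=8 C=8)
  5. pour(A -> C) -> (A=5 B=8 C=11)
  6. pour(C -> B) -> (A=5 B=10 C=9)
  7. empty(B) -> (A=5 B=0 C=9)
  8. pour(A -> B) -> (A=0 B=5 C=9)
Reached target in 8 moves.

Answer: 8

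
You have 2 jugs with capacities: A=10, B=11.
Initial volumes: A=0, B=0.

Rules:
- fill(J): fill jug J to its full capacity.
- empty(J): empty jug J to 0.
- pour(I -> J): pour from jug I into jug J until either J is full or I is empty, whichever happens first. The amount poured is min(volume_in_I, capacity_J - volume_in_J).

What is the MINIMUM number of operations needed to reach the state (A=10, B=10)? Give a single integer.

BFS from (A=0, B=0). One shortest path:
  1. fill(A) -> (A=10 B=0)
  2. pour(A -> B) -> (A=0 B=10)
  3. fill(A) -> (A=10 B=10)
Reached target in 3 moves.

Answer: 3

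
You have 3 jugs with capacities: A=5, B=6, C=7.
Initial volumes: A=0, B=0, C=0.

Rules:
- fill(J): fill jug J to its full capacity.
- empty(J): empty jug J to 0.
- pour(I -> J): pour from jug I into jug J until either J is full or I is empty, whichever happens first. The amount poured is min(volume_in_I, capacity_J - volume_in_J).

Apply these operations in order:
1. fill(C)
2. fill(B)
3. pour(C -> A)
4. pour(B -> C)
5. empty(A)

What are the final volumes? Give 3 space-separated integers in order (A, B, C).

Step 1: fill(C) -> (A=0 B=0 C=7)
Step 2: fill(B) -> (A=0 B=6 C=7)
Step 3: pour(C -> A) -> (A=5 B=6 C=2)
Step 4: pour(B -> C) -> (A=5 B=1 C=7)
Step 5: empty(A) -> (A=0 B=1 C=7)

Answer: 0 1 7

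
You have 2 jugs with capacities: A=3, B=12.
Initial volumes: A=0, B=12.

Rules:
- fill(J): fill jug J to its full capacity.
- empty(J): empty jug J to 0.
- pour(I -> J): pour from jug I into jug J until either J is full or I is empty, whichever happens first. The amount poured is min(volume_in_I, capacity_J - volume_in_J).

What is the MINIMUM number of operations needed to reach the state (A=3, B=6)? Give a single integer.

BFS from (A=0, B=12). One shortest path:
  1. pour(B -> A) -> (A=3 B=9)
  2. empty(A) -> (A=0 B=9)
  3. pour(B -> A) -> (A=3 B=6)
Reached target in 3 moves.

Answer: 3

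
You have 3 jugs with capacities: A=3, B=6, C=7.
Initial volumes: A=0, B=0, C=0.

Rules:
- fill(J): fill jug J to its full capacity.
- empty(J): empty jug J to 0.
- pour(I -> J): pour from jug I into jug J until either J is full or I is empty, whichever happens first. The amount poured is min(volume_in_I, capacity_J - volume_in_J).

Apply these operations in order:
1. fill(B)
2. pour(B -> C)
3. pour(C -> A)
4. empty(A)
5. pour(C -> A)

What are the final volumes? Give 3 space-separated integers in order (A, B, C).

Step 1: fill(B) -> (A=0 B=6 C=0)
Step 2: pour(B -> C) -> (A=0 B=0 C=6)
Step 3: pour(C -> A) -> (A=3 B=0 C=3)
Step 4: empty(A) -> (A=0 B=0 C=3)
Step 5: pour(C -> A) -> (A=3 B=0 C=0)

Answer: 3 0 0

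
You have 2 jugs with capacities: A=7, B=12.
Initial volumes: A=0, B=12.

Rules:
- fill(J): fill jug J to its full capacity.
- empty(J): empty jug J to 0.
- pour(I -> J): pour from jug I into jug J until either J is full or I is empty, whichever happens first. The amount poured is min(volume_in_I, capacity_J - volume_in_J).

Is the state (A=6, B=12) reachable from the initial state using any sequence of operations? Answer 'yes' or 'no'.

BFS from (A=0, B=12):
  1. fill(A) -> (A=7 B=12)
  2. empty(B) -> (A=7 B=0)
  3. pour(A -> B) -> (A=0 B=7)
  4. fill(A) -> (A=7 B=7)
  5. pour(A -> B) -> (A=2 B=12)
  6. empty(B) -> (A=2 B=0)
  7. pour(A -> B) -> (A=0 B=2)
  8. fill(A) -> (A=7 B=2)
  9. pour(A -> B) -> (A=0 B=9)
  10. fill(A) -> (A=7 B=9)
  11. pour(A -> B) -> (A=4 B=12)
  12. empty(B) -> (A=4 B=0)
  13. pour(A -> B) -> (A=0 B=4)
  14. fill(A) -> (A=7 B=4)
  15. pour(A -> B) -> (A=0 B=11)
  16. fill(A) -> (A=7 B=11)
  17. pour(A -> B) -> (A=6 B=12)
Target reached → yes.

Answer: yes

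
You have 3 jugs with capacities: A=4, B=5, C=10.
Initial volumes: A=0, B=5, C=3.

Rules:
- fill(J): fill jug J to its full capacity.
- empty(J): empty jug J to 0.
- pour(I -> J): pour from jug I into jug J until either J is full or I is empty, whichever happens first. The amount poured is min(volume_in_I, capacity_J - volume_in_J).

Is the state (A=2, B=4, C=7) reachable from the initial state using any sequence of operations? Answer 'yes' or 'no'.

Answer: no

Derivation:
BFS explored all 222 reachable states.
Reachable set includes: (0,0,0), (0,0,1), (0,0,2), (0,0,3), (0,0,4), (0,0,5), (0,0,6), (0,0,7), (0,0,8), (0,0,9), (0,0,10), (0,1,0) ...
Target (A=2, B=4, C=7) not in reachable set → no.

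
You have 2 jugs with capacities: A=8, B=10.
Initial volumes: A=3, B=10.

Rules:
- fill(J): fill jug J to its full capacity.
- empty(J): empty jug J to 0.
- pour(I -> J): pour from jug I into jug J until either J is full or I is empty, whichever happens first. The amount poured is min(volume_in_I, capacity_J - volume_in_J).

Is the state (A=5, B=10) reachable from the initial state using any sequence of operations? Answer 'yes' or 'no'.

Answer: yes

Derivation:
BFS from (A=3, B=10):
  1. pour(B -> A) -> (A=8 B=5)
  2. empty(A) -> (A=0 B=5)
  3. pour(B -> A) -> (A=5 B=0)
  4. fill(B) -> (A=5 B=10)
Target reached → yes.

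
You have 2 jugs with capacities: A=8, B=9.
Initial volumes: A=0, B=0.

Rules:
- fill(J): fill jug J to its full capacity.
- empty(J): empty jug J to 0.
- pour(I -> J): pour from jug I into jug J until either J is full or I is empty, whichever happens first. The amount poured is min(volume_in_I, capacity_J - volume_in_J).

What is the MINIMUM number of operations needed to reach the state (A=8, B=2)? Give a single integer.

BFS from (A=0, B=0). One shortest path:
  1. fill(B) -> (A=0 B=9)
  2. pour(B -> A) -> (A=8 B=1)
  3. empty(A) -> (A=0 B=1)
  4. pour(B -> A) -> (A=1 B=0)
  5. fill(B) -> (A=1 B=9)
  6. pour(B -> A) -> (A=8 B=2)
Reached target in 6 moves.

Answer: 6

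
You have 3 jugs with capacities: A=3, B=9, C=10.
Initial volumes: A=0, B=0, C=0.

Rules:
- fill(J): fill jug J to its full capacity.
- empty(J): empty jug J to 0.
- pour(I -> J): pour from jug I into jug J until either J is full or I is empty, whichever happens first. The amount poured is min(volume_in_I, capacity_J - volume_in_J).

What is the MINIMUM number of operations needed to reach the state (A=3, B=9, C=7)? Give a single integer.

BFS from (A=0, B=0, C=0). One shortest path:
  1. fill(B) -> (A=0 B=9 C=0)
  2. fill(C) -> (A=0 B=9 C=10)
  3. pour(C -> A) -> (A=3 B=9 C=7)
Reached target in 3 moves.

Answer: 3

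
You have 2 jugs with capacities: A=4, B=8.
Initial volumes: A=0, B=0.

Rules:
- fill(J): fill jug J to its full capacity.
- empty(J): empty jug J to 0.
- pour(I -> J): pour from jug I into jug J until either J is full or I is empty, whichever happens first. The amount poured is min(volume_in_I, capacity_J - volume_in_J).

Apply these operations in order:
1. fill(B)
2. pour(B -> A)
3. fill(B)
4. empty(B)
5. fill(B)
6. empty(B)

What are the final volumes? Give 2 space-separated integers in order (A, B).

Answer: 4 0

Derivation:
Step 1: fill(B) -> (A=0 B=8)
Step 2: pour(B -> A) -> (A=4 B=4)
Step 3: fill(B) -> (A=4 B=8)
Step 4: empty(B) -> (A=4 B=0)
Step 5: fill(B) -> (A=4 B=8)
Step 6: empty(B) -> (A=4 B=0)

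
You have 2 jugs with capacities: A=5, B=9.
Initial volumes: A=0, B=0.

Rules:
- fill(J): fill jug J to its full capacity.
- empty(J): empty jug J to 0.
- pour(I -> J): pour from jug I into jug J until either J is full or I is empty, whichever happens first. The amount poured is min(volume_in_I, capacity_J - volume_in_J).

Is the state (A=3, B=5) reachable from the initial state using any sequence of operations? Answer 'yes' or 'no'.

BFS explored all 28 reachable states.
Reachable set includes: (0,0), (0,1), (0,2), (0,3), (0,4), (0,5), (0,6), (0,7), (0,8), (0,9), (1,0), (1,9) ...
Target (A=3, B=5) not in reachable set → no.

Answer: no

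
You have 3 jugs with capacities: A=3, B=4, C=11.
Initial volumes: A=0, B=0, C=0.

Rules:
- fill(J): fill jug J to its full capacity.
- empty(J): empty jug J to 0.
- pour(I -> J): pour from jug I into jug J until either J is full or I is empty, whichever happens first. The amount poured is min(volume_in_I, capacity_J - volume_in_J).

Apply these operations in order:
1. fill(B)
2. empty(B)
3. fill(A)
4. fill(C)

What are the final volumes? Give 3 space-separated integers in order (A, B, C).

Answer: 3 0 11

Derivation:
Step 1: fill(B) -> (A=0 B=4 C=0)
Step 2: empty(B) -> (A=0 B=0 C=0)
Step 3: fill(A) -> (A=3 B=0 C=0)
Step 4: fill(C) -> (A=3 B=0 C=11)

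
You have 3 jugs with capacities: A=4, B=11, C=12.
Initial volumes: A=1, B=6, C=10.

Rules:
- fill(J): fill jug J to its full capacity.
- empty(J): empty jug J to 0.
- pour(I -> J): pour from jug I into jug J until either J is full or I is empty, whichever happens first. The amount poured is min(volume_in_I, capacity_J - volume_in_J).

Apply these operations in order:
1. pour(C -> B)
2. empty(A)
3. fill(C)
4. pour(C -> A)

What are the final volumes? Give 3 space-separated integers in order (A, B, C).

Answer: 4 11 8

Derivation:
Step 1: pour(C -> B) -> (A=1 B=11 C=5)
Step 2: empty(A) -> (A=0 B=11 C=5)
Step 3: fill(C) -> (A=0 B=11 C=12)
Step 4: pour(C -> A) -> (A=4 B=11 C=8)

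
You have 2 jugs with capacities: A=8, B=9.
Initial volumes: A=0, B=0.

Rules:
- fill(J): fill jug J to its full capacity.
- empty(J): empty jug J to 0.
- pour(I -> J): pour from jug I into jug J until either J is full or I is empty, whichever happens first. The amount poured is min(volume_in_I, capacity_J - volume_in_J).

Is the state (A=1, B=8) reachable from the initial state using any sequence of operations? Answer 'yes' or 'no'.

Answer: no

Derivation:
BFS explored all 34 reachable states.
Reachable set includes: (0,0), (0,1), (0,2), (0,3), (0,4), (0,5), (0,6), (0,7), (0,8), (0,9), (1,0), (1,9) ...
Target (A=1, B=8) not in reachable set → no.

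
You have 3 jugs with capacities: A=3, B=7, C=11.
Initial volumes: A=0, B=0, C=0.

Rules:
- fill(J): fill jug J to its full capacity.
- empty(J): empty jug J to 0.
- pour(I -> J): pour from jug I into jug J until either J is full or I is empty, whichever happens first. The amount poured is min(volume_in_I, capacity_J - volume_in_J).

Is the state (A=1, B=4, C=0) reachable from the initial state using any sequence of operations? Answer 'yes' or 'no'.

BFS from (A=0, B=0, C=0):
  1. fill(C) -> (A=0 B=0 C=11)
  2. pour(C -> A) -> (A=3 B=0 C=8)
  3. empty(A) -> (A=0 B=0 C=8)
  4. pour(C -> B) -> (A=0 B=7 C=1)
  5. pour(B -> A) -> (A=3 B=4 C=1)
  6. empty(A) -> (A=0 B=4 C=1)
  7. pour(C -> A) -> (A=1 B=4 C=0)
Target reached → yes.

Answer: yes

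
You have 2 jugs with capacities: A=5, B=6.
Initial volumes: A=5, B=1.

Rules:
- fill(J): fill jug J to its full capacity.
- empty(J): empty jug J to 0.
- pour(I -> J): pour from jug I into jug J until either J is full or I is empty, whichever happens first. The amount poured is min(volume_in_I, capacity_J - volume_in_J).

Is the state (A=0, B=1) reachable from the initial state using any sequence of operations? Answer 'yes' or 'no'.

Answer: yes

Derivation:
BFS from (A=5, B=1):
  1. empty(A) -> (A=0 B=1)
Target reached → yes.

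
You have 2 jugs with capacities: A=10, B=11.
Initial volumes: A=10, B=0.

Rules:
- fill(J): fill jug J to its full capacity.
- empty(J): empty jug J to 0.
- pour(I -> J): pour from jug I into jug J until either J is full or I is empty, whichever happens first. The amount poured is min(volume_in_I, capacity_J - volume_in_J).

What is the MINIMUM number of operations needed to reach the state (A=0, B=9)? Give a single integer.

Answer: 5

Derivation:
BFS from (A=10, B=0). One shortest path:
  1. pour(A -> B) -> (A=0 B=10)
  2. fill(A) -> (A=10 B=10)
  3. pour(A -> B) -> (A=9 B=11)
  4. empty(B) -> (A=9 B=0)
  5. pour(A -> B) -> (A=0 B=9)
Reached target in 5 moves.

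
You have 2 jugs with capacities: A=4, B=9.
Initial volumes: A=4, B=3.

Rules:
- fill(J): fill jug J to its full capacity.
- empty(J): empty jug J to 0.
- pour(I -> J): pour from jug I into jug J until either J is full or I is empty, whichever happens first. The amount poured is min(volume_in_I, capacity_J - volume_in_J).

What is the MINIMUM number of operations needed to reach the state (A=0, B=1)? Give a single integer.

Answer: 6

Derivation:
BFS from (A=4, B=3). One shortest path:
  1. empty(A) -> (A=0 B=3)
  2. fill(B) -> (A=0 B=9)
  3. pour(B -> A) -> (A=4 B=5)
  4. empty(A) -> (A=0 B=5)
  5. pour(B -> A) -> (A=4 B=1)
  6. empty(A) -> (A=0 B=1)
Reached target in 6 moves.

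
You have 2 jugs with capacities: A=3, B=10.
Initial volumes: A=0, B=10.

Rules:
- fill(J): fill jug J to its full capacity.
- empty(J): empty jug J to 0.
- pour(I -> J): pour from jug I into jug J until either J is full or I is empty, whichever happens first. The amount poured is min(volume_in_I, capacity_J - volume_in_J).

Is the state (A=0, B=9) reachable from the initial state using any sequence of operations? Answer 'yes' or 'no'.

Answer: yes

Derivation:
BFS from (A=0, B=10):
  1. fill(A) -> (A=3 B=10)
  2. empty(B) -> (A=3 B=0)
  3. pour(A -> B) -> (A=0 B=3)
  4. fill(A) -> (A=3 B=3)
  5. pour(A -> B) -> (A=0 B=6)
  6. fill(A) -> (A=3 B=6)
  7. pour(A -> B) -> (A=0 B=9)
Target reached → yes.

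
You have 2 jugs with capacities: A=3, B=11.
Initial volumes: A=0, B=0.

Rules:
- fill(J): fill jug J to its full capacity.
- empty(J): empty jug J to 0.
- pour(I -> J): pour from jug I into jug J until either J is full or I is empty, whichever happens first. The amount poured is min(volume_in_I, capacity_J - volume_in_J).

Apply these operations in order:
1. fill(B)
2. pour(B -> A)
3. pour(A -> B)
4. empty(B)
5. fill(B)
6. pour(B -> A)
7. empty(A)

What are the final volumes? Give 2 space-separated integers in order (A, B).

Step 1: fill(B) -> (A=0 B=11)
Step 2: pour(B -> A) -> (A=3 B=8)
Step 3: pour(A -> B) -> (A=0 B=11)
Step 4: empty(B) -> (A=0 B=0)
Step 5: fill(B) -> (A=0 B=11)
Step 6: pour(B -> A) -> (A=3 B=8)
Step 7: empty(A) -> (A=0 B=8)

Answer: 0 8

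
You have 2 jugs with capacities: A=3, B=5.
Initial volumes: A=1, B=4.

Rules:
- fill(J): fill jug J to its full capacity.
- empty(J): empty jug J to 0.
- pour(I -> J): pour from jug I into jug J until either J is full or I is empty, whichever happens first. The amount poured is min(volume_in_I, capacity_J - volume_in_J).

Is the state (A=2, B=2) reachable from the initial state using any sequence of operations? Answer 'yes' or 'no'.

BFS explored all 17 reachable states.
Reachable set includes: (0,0), (0,1), (0,2), (0,3), (0,4), (0,5), (1,0), (1,4), (1,5), (2,0), (2,5), (3,0) ...
Target (A=2, B=2) not in reachable set → no.

Answer: no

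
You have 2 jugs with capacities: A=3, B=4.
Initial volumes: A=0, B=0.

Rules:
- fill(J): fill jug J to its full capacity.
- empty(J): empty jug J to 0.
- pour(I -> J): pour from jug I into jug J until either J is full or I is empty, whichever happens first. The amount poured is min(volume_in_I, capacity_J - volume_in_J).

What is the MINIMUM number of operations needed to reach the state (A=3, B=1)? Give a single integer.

BFS from (A=0, B=0). One shortest path:
  1. fill(B) -> (A=0 B=4)
  2. pour(B -> A) -> (A=3 B=1)
Reached target in 2 moves.

Answer: 2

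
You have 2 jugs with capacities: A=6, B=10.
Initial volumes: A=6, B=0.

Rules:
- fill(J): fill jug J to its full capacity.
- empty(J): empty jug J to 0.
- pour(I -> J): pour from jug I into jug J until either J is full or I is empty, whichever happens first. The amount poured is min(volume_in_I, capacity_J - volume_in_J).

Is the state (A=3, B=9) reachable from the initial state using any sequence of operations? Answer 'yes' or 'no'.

BFS explored all 16 reachable states.
Reachable set includes: (0,0), (0,2), (0,4), (0,6), (0,8), (0,10), (2,0), (2,10), (4,0), (4,10), (6,0), (6,2) ...
Target (A=3, B=9) not in reachable set → no.

Answer: no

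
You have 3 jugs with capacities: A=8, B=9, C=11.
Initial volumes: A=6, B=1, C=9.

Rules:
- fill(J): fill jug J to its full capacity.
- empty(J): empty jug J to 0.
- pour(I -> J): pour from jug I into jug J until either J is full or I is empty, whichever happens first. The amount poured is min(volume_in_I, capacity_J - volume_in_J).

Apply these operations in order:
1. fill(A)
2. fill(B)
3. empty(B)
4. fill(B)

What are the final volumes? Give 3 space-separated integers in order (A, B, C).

Answer: 8 9 9

Derivation:
Step 1: fill(A) -> (A=8 B=1 C=9)
Step 2: fill(B) -> (A=8 B=9 C=9)
Step 3: empty(B) -> (A=8 B=0 C=9)
Step 4: fill(B) -> (A=8 B=9 C=9)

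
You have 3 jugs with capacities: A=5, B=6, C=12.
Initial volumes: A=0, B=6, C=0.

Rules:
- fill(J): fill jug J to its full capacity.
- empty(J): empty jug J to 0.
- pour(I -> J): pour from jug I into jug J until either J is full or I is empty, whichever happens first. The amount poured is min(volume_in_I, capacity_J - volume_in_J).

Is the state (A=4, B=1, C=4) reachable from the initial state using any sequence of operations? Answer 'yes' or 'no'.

BFS explored all 326 reachable states.
Reachable set includes: (0,0,0), (0,0,1), (0,0,2), (0,0,3), (0,0,4), (0,0,5), (0,0,6), (0,0,7), (0,0,8), (0,0,9), (0,0,10), (0,0,11) ...
Target (A=4, B=1, C=4) not in reachable set → no.

Answer: no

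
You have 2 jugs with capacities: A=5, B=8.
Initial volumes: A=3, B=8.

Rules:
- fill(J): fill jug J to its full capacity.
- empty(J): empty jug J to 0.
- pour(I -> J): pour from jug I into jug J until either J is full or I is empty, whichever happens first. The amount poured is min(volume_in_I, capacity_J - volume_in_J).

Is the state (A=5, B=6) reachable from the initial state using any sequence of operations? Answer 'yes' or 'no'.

Answer: yes

Derivation:
BFS from (A=3, B=8):
  1. pour(B -> A) -> (A=5 B=6)
Target reached → yes.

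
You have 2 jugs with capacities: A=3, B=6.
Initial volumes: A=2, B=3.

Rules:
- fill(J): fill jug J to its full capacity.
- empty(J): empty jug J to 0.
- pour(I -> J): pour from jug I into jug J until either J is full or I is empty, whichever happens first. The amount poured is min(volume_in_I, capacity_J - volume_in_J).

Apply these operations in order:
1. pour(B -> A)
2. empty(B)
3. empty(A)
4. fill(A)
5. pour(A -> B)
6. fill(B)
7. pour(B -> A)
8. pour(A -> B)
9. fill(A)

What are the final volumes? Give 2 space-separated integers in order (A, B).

Step 1: pour(B -> A) -> (A=3 B=2)
Step 2: empty(B) -> (A=3 B=0)
Step 3: empty(A) -> (A=0 B=0)
Step 4: fill(A) -> (A=3 B=0)
Step 5: pour(A -> B) -> (A=0 B=3)
Step 6: fill(B) -> (A=0 B=6)
Step 7: pour(B -> A) -> (A=3 B=3)
Step 8: pour(A -> B) -> (A=0 B=6)
Step 9: fill(A) -> (A=3 B=6)

Answer: 3 6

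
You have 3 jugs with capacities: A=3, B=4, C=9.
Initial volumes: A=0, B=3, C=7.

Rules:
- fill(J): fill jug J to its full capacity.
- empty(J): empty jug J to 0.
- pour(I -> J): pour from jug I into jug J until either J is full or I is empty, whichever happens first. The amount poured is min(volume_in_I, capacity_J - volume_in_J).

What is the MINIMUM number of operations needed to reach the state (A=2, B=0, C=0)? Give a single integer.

BFS from (A=0, B=3, C=7). One shortest path:
  1. fill(A) -> (A=3 B=3 C=7)
  2. empty(C) -> (A=3 B=3 C=0)
  3. pour(A -> B) -> (A=2 B=4 C=0)
  4. empty(B) -> (A=2 B=0 C=0)
Reached target in 4 moves.

Answer: 4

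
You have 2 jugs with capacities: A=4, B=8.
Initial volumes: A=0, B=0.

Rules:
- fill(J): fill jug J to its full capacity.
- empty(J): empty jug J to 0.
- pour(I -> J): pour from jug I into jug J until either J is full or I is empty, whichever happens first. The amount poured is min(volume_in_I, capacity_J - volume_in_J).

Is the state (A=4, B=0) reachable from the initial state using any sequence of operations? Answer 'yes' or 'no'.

Answer: yes

Derivation:
BFS from (A=0, B=0):
  1. fill(A) -> (A=4 B=0)
Target reached → yes.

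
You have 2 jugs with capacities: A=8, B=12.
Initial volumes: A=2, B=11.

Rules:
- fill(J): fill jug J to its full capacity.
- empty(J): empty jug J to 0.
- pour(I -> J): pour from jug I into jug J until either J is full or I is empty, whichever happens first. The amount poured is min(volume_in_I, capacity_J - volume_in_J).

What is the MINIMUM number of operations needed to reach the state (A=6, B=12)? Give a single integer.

Answer: 5

Derivation:
BFS from (A=2, B=11). One shortest path:
  1. fill(B) -> (A=2 B=12)
  2. pour(B -> A) -> (A=8 B=6)
  3. empty(A) -> (A=0 B=6)
  4. pour(B -> A) -> (A=6 B=0)
  5. fill(B) -> (A=6 B=12)
Reached target in 5 moves.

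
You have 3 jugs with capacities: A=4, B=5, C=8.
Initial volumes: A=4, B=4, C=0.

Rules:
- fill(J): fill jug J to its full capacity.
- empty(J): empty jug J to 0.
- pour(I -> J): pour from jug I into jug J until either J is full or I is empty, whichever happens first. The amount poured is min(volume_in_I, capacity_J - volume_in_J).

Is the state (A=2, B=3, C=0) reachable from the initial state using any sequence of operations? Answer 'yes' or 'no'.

BFS from (A=4, B=4, C=0):
  1. fill(B) -> (A=4 B=5 C=0)
  2. pour(B -> C) -> (A=4 B=0 C=5)
  3. pour(A -> C) -> (A=1 B=0 C=8)
  4. pour(C -> B) -> (A=1 B=5 C=3)
  5. pour(B -> A) -> (A=4 B=2 C=3)
  6. empty(A) -> (A=0 B=2 C=3)
  7. pour(B -> A) -> (A=2 B=0 C=3)
  8. pour(C -> B) -> (A=2 B=3 C=0)
Target reached → yes.

Answer: yes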